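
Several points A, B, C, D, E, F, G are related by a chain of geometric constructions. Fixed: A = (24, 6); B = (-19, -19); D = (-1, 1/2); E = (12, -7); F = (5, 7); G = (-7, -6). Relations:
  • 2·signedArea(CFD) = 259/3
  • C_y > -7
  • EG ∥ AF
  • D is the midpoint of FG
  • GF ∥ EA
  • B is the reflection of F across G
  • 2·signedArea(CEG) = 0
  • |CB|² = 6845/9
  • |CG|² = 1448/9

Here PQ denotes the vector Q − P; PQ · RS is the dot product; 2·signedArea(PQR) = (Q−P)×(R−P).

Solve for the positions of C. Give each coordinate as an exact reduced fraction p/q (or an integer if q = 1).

1. C_x = 17/3  [2·signedArea(CEG) = 0 ∩ 2·signedArea(CFD) = 259/3]
2. C_y = -20/3  [2·signedArea(CEG) = 0 ∩ 2·signedArea(CFD) = 259/3]
   → C = (17/3, -20/3)

C = (17/3, -20/3)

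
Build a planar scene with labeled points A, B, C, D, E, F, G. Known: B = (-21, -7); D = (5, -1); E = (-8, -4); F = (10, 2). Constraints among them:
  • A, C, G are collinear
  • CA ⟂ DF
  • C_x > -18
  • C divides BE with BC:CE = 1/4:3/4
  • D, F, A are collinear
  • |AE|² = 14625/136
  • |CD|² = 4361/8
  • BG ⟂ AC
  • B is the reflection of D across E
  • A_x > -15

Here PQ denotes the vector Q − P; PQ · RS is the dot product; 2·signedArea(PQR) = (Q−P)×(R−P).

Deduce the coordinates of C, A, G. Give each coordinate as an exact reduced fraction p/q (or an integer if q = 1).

A = (-955/68, -845/68)
C = (-71/4, -25/4)
G = (-1243/68, -365/68)

1. C_x = -71/4  [C divides BE with BC:CE = 1/4:3/4]
2. C_y = -25/4  [C divides BE with BC:CE = 1/4:3/4]
   → C = (-71/4, -25/4)
3. A_x = -955/68  [D, F, A are collinear ∩ CA ⟂ DF]
4. A_y = -845/68  [D, F, A are collinear ∩ CA ⟂ DF]
   → A = (-955/68, -845/68)
5. G_x = -1243/68  [A, C, G are collinear ∩ BG ⟂ AC]
6. G_y = -365/68  [A, C, G are collinear ∩ BG ⟂ AC]
   → G = (-1243/68, -365/68)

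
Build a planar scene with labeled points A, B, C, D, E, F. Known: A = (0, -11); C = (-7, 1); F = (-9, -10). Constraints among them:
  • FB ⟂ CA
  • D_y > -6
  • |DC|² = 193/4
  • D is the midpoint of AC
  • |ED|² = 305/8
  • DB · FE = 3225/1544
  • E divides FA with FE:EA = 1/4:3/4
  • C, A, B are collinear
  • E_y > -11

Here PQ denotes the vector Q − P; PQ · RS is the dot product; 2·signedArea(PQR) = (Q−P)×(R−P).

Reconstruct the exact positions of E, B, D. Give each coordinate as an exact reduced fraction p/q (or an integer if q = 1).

1. E_x = -27/4  [E divides FA with FE:EA = 1/4:3/4]
2. E_y = -41/4  [E divides FA with FE:EA = 1/4:3/4]
   → E = (-27/4, -41/4)
3. B_x = -525/193  [C, A, B are collinear ∩ FB ⟂ CA]
4. B_y = -1223/193  [C, A, B are collinear ∩ FB ⟂ CA]
   → B = (-525/193, -1223/193)
5. D_x = -7/2  [D is the midpoint of AC]
6. D_y = -5  [D is the midpoint of AC]
   → D = (-7/2, -5)

B = (-525/193, -1223/193)
D = (-7/2, -5)
E = (-27/4, -41/4)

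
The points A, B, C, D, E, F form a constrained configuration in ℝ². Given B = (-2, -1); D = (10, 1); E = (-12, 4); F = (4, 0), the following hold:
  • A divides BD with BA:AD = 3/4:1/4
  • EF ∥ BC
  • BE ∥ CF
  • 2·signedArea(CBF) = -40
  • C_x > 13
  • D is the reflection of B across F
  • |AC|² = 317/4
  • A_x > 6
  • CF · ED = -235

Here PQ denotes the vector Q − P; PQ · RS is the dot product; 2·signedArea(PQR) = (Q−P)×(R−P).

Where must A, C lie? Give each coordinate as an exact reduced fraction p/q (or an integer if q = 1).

1. A_x = 7  [A divides BD with BA:AD = 3/4:1/4]
2. A_y = 1/2  [A divides BD with BA:AD = 3/4:1/4]
   → A = (7, 1/2)
3. C_x = 14  [BE ∥ CF ∩ EF ∥ BC]
4. C_y = -5  [BE ∥ CF ∩ EF ∥ BC]
   → C = (14, -5)

A = (7, 1/2)
C = (14, -5)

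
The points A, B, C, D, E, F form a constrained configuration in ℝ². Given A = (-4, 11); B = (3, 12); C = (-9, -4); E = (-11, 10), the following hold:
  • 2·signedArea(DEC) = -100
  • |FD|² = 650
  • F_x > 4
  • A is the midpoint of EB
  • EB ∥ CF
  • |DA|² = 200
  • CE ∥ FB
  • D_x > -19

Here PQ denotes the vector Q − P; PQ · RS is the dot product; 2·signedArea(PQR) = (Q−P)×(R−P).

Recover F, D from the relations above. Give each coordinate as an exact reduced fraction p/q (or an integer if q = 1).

1. F_x = 5  [CE ∥ FB ∩ EB ∥ CF]
2. F_y = -2  [CE ∥ FB ∩ EB ∥ CF]
   → F = (5, -2)
3. D_x = -18  [line 14·x + 2·y + 234 = 0 ∩ |DA|² = 200]
4. D_y = 9  [line 14·x + 2·y + 234 = 0 ∩ |DA|² = 200]
   → D = (-18, 9)

D = (-18, 9)
F = (5, -2)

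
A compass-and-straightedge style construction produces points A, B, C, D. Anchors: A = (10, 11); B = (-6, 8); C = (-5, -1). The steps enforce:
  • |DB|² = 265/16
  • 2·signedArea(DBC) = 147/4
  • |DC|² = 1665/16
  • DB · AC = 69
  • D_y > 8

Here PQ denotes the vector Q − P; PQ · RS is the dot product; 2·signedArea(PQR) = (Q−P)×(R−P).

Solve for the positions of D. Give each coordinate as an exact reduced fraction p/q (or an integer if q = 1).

D = (-2, 35/4)

1. D_x = -2  [2·signedArea(DBC) = 147/4 ∩ DB · AC = 69]
2. D_y = 35/4  [2·signedArea(DBC) = 147/4 ∩ DB · AC = 69]
   → D = (-2, 35/4)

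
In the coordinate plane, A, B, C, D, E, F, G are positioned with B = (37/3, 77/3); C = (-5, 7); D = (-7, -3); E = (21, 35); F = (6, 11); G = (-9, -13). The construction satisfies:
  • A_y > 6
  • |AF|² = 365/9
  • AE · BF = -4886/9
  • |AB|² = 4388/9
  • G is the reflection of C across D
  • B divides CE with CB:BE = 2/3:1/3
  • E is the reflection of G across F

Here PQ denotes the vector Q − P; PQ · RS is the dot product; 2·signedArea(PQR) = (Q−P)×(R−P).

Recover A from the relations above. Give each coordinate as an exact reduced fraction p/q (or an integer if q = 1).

1. A_x = 5/3  [line 19/3·x + 44/3·y + -931/9 = 0 ∩ |AF|² = 365/9]
2. A_y = 19/3  [line 19/3·x + 44/3·y + -931/9 = 0 ∩ |AF|² = 365/9]
   → A = (5/3, 19/3)

A = (5/3, 19/3)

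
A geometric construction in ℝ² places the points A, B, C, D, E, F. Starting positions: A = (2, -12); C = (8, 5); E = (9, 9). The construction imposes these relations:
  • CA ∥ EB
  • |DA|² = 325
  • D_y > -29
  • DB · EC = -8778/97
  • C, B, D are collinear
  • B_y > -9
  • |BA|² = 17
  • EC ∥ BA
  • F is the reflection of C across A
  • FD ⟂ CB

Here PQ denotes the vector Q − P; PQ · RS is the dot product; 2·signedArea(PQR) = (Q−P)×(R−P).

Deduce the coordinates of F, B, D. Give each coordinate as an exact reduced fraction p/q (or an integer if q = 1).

B = (3, -8)
D = (-479/97, -2778/97)
F = (-4, -29)

1. F_x = -4  [F is the reflection of C across A]
2. F_y = -29  [F is the reflection of C across A]
   → F = (-4, -29)
3. B_x = 3  [EC ∥ BA ∩ CA ∥ EB]
4. B_y = -8  [EC ∥ BA ∩ CA ∥ EB]
   → B = (3, -8)
5. D_x = -479/97  [C, B, D are collinear ∩ FD ⟂ CB]
6. D_y = -2778/97  [C, B, D are collinear ∩ FD ⟂ CB]
   → D = (-479/97, -2778/97)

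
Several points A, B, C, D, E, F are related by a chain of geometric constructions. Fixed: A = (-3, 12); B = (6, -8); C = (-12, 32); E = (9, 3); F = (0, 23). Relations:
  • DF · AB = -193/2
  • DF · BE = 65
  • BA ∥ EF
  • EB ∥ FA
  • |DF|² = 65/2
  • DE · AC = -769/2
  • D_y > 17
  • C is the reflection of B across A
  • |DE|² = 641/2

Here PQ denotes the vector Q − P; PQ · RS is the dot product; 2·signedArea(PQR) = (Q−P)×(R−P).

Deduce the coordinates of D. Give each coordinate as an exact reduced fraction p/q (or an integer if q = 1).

1. D_x = -3/2  [DF · AB = -193/2 ∩ DF · BE = 65]
2. D_y = 35/2  [DF · AB = -193/2 ∩ DF · BE = 65]
   → D = (-3/2, 35/2)

D = (-3/2, 35/2)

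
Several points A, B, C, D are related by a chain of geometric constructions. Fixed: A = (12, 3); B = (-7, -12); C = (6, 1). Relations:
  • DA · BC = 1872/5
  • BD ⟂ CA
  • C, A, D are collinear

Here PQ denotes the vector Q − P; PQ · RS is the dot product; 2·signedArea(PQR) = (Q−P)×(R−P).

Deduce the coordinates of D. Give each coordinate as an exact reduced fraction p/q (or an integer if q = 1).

1. D_x = -48/5  [C, A, D are collinear ∩ BD ⟂ CA]
2. D_y = -21/5  [C, A, D are collinear ∩ BD ⟂ CA]
   → D = (-48/5, -21/5)

D = (-48/5, -21/5)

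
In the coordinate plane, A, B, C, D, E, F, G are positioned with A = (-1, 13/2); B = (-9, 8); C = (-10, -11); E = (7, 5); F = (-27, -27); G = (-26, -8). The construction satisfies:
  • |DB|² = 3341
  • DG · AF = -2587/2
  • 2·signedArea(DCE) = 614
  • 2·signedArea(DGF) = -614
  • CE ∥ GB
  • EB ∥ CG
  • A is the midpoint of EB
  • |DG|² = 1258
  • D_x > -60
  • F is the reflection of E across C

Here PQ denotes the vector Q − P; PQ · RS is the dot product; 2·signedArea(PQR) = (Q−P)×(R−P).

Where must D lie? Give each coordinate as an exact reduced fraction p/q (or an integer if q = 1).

1. D_x = -59  [DG · AF = -2587/2 ∩ 2·signedArea(DCE) = 614]
2. D_y = -21  [DG · AF = -2587/2 ∩ 2·signedArea(DCE) = 614]
   → D = (-59, -21)

D = (-59, -21)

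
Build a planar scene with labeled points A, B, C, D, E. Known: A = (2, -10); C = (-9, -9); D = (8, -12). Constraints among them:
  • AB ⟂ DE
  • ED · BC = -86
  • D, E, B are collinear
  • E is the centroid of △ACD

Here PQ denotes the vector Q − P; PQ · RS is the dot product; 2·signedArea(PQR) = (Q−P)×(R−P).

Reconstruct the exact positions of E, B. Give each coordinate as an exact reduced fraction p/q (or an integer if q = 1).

1. E_x = 1/3  [E is the centroid of △ACD]
2. E_y = -31/3  [E is the centroid of △ACD]
   → E = (1/3, -31/3)
3. B_x = 514/277  [D, E, B are collinear ∩ AB ⟂ DE]
4. B_y = -2954/277  [D, E, B are collinear ∩ AB ⟂ DE]
   → B = (514/277, -2954/277)

B = (514/277, -2954/277)
E = (1/3, -31/3)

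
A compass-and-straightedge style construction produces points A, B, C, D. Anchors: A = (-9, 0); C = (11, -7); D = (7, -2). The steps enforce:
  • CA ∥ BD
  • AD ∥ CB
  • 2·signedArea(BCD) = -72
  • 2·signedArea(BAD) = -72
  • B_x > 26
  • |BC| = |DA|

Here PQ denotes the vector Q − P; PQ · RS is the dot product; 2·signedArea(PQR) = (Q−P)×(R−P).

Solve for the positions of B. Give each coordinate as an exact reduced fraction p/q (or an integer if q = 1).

1. B_x = 27  [CA ∥ BD ∩ AD ∥ CB]
2. B_y = -9  [CA ∥ BD ∩ AD ∥ CB]
   → B = (27, -9)

B = (27, -9)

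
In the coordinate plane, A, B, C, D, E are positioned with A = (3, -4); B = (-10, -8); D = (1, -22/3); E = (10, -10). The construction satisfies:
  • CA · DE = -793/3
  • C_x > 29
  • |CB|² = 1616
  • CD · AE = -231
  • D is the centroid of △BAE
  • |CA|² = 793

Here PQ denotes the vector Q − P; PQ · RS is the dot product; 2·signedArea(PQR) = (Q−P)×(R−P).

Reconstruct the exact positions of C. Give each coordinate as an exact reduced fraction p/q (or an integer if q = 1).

1. C_x = 30  [CD · AE = -231 ∩ CA · DE = -793/3]
2. C_y = -12  [CD · AE = -231 ∩ CA · DE = -793/3]
   → C = (30, -12)

C = (30, -12)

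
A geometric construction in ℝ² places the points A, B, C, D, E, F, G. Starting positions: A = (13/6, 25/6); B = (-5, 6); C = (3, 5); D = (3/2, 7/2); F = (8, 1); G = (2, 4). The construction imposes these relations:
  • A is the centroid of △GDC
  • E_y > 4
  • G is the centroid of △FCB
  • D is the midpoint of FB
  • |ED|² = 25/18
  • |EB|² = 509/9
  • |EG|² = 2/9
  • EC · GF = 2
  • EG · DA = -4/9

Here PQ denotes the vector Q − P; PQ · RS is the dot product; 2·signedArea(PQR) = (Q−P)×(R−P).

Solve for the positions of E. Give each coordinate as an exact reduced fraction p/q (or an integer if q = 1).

1. E_x = 7/3  [EG · DA = -4/9 ∩ EC · GF = 2]
2. E_y = 13/3  [EG · DA = -4/9 ∩ EC · GF = 2]
   → E = (7/3, 13/3)

E = (7/3, 13/3)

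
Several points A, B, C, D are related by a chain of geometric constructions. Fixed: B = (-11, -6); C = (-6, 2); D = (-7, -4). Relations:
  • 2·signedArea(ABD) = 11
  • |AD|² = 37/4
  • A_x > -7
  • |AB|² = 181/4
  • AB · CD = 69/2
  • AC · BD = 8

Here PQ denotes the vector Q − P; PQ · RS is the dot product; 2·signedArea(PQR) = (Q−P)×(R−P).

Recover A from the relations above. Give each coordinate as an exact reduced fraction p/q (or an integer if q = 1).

1. A_x = -13/2  [AC · BD = 8 ∩ AB · CD = 69/2]
2. A_y = -1  [AC · BD = 8 ∩ AB · CD = 69/2]
   → A = (-13/2, -1)

A = (-13/2, -1)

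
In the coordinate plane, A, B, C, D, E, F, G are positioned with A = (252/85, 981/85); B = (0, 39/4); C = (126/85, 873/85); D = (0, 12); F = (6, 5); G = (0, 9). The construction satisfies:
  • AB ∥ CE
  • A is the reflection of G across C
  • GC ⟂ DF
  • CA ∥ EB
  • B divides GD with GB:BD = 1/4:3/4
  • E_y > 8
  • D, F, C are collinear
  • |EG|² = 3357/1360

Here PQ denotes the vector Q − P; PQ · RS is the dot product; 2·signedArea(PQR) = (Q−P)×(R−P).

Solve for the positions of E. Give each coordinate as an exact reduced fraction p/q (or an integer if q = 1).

E = (-126/85, 2883/340)

1. E_x = -126/85  [CA ∥ EB ∩ AB ∥ CE]
2. E_y = 2883/340  [CA ∥ EB ∩ AB ∥ CE]
   → E = (-126/85, 2883/340)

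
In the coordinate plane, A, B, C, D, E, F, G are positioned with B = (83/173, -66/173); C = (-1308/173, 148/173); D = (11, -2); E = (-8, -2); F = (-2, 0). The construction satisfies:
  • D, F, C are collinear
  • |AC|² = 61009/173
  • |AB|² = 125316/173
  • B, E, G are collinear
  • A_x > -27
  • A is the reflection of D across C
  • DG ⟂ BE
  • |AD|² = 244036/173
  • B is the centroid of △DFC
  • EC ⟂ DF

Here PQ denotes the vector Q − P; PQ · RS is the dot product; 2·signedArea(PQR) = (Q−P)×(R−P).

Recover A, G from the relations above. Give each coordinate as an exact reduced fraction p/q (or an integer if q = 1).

1. A_x = -4519/173  [A is the reflection of D across C]
2. A_y = 642/173  [A is the reflection of D across C]
   → A = (-4519/173, 642/173)
3. G_x = 23045779/2230489  [B, E, G are collinear ∩ DG ⟂ BE]
4. G_y = 3343462/2230489  [B, E, G are collinear ∩ DG ⟂ BE]
   → G = (23045779/2230489, 3343462/2230489)

A = (-4519/173, 642/173)
G = (23045779/2230489, 3343462/2230489)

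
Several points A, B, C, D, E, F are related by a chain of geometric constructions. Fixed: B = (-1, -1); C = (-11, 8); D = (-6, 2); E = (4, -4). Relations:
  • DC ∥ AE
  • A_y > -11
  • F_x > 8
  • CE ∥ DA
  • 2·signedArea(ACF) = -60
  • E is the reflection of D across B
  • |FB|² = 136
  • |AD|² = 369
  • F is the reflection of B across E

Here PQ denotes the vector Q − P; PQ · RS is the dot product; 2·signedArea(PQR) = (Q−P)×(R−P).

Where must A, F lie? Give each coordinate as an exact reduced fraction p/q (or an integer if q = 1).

A = (9, -10)
F = (9, -7)

1. A_x = 9  [DC ∥ AE ∩ CE ∥ DA]
2. A_y = -10  [DC ∥ AE ∩ CE ∥ DA]
   → A = (9, -10)
3. F_x = 9  [F is the reflection of B across E]
4. F_y = -7  [F is the reflection of B across E]
   → F = (9, -7)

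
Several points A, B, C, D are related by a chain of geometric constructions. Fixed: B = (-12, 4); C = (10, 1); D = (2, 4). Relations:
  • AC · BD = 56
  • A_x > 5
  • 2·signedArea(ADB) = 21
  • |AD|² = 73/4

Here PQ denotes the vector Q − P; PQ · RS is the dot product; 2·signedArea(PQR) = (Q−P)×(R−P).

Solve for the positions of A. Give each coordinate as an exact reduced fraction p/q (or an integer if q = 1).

A = (6, 5/2)

1. A_x = 6  [2·signedArea(ADB) = 21 ∩ AC · BD = 56]
2. A_y = 5/2  [2·signedArea(ADB) = 21 ∩ AC · BD = 56]
   → A = (6, 5/2)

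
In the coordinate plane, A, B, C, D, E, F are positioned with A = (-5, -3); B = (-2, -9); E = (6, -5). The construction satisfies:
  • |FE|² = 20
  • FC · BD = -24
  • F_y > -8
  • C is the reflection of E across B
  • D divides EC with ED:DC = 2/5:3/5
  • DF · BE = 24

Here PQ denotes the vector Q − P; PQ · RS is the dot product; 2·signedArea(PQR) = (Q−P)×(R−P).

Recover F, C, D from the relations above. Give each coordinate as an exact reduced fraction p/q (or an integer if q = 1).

C = (-10, -13)
D = (-2/5, -41/5)
F = (2, -7)

1. C_x = -10  [C is the reflection of E across B]
2. C_y = -13  [C is the reflection of E across B]
   → C = (-10, -13)
3. D_x = -2/5  [D divides EC with ED:DC = 2/5:3/5]
4. D_y = -41/5  [D divides EC with ED:DC = 2/5:3/5]
   → D = (-2/5, -41/5)
5. F_x = 2  [line -8/5·x + -4/5·y + -12/5 = 0 ∩ |FE|² = 20]
6. F_y = -7  [line -8/5·x + -4/5·y + -12/5 = 0 ∩ |FE|² = 20]
   → F = (2, -7)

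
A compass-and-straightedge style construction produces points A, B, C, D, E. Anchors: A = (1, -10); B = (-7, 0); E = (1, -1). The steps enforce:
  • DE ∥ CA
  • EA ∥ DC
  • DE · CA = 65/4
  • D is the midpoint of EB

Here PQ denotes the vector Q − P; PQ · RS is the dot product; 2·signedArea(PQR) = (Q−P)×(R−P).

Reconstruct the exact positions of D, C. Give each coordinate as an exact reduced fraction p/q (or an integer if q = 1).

C = (-3, -19/2)
D = (-3, -1/2)

1. D_x = -3  [D is the midpoint of EB]
2. D_y = -1/2  [D is the midpoint of EB]
   → D = (-3, -1/2)
3. C_x = -3  [DE ∥ CA ∩ EA ∥ DC]
4. C_y = -19/2  [DE ∥ CA ∩ EA ∥ DC]
   → C = (-3, -19/2)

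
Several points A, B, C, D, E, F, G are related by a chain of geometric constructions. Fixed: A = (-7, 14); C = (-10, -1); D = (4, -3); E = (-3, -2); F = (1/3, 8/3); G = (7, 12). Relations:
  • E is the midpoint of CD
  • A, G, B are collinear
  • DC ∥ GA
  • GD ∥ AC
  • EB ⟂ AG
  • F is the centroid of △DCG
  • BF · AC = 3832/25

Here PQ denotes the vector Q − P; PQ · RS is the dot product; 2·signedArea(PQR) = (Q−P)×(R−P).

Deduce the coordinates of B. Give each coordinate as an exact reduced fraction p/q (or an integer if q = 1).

1. B_x = -21/25  [A, G, B are collinear ∩ EB ⟂ AG]
2. B_y = 328/25  [A, G, B are collinear ∩ EB ⟂ AG]
   → B = (-21/25, 328/25)

B = (-21/25, 328/25)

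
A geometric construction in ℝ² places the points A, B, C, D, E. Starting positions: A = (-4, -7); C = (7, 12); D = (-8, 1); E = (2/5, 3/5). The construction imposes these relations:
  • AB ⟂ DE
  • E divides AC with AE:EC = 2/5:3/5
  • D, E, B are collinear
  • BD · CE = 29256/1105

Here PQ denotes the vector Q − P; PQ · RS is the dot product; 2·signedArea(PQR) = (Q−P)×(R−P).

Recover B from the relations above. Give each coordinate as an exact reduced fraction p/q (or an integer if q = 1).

B = (-802/221, 175/221)

1. B_x = -802/221  [D, E, B are collinear ∩ AB ⟂ DE]
2. B_y = 175/221  [D, E, B are collinear ∩ AB ⟂ DE]
   → B = (-802/221, 175/221)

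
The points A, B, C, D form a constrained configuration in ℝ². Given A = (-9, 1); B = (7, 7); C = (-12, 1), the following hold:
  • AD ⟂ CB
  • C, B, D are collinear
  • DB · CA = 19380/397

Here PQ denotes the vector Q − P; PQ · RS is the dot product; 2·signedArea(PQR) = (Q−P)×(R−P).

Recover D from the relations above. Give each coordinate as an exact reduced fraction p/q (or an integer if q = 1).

1. D_x = -3681/397  [C, B, D are collinear ∩ AD ⟂ CB]
2. D_y = 739/397  [C, B, D are collinear ∩ AD ⟂ CB]
   → D = (-3681/397, 739/397)

D = (-3681/397, 739/397)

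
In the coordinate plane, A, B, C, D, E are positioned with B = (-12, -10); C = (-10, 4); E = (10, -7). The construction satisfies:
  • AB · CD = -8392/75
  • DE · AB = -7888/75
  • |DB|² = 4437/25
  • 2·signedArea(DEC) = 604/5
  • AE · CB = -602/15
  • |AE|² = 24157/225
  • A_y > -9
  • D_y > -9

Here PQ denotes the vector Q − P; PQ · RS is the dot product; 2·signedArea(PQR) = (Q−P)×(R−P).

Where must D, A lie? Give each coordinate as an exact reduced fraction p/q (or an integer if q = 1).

1. A_x = -4/15  [line 2·x + 14·y + 1772/15 = 0 ∩ |AE|² = 24157/225]
2. A_y = -42/5  [line 2·x + 14·y + 1772/15 = 0 ∩ |AE|² = 24157/225]
   → A = (-4/15, -42/5)
3. D_x = 6/5  [2·signedArea(DEC) = 604/5 ∩ AB · CD = -8392/75]
4. D_y = -41/5  [2·signedArea(DEC) = 604/5 ∩ AB · CD = -8392/75]
   → D = (6/5, -41/5)

A = (-4/15, -42/5)
D = (6/5, -41/5)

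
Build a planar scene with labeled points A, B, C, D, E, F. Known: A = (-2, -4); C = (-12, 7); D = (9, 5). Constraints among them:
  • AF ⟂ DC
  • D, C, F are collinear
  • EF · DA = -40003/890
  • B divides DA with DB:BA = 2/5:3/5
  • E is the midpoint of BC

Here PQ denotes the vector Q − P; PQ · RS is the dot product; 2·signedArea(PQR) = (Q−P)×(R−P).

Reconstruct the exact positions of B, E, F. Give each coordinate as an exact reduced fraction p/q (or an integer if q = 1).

1. B_x = 23/5  [B divides DA with DB:BA = 2/5:3/5]
2. B_y = 7/5  [B divides DA with DB:BA = 2/5:3/5]
   → B = (23/5, 7/5)
3. E_x = -37/10  [E is the midpoint of BC]
4. E_y = 21/5  [E is the midpoint of BC]
   → E = (-37/10, 21/5)
5. F_x = -468/445  [D, C, F are collinear ∩ AF ⟂ DC]
6. F_y = 2651/445  [D, C, F are collinear ∩ AF ⟂ DC]
   → F = (-468/445, 2651/445)

B = (23/5, 7/5)
E = (-37/10, 21/5)
F = (-468/445, 2651/445)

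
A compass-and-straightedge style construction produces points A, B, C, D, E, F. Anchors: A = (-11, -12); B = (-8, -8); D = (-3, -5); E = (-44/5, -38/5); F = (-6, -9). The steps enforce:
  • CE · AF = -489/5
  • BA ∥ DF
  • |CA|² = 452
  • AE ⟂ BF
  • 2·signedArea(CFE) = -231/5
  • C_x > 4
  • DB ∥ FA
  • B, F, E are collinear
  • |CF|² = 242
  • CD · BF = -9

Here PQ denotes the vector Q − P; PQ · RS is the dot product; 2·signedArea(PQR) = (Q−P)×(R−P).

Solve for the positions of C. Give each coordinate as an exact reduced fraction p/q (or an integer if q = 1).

C = (5, 2)

1. C_x = 5  [2·signedArea(CFE) = -231/5 ∩ CE · AF = -489/5]
2. C_y = 2  [2·signedArea(CFE) = -231/5 ∩ CE · AF = -489/5]
   → C = (5, 2)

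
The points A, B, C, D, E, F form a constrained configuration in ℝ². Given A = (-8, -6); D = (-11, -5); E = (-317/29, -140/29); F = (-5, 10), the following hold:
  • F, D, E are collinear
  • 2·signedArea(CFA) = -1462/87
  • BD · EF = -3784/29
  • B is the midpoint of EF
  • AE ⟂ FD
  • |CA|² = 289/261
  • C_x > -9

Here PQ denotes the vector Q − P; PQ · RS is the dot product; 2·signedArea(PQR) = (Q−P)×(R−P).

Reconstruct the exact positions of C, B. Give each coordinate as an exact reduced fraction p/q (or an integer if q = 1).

1. C_x = -781/87  [line 16·x + -3·y + 11032/87 = 0 ∩ |CA|² = 289/261]
2. C_y = -488/87  [line 16·x + -3·y + 11032/87 = 0 ∩ |CA|² = 289/261]
   → C = (-781/87, -488/87)
3. B_x = -231/29  [B is the midpoint of EF]
4. B_y = 75/29  [B is the midpoint of EF]
   → B = (-231/29, 75/29)

B = (-231/29, 75/29)
C = (-781/87, -488/87)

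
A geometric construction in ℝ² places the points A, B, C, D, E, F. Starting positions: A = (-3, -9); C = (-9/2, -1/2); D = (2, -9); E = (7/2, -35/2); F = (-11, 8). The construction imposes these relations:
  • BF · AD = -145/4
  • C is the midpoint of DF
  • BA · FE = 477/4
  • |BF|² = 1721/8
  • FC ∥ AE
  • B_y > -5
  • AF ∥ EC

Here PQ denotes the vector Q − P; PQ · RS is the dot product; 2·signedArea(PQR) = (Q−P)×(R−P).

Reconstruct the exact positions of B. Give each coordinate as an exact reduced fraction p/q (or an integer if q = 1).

1. B_x = -15/4  [BA · FE = 477/4 ∩ BF · AD = -145/4]
2. B_y = -19/4  [BA · FE = 477/4 ∩ BF · AD = -145/4]
   → B = (-15/4, -19/4)

B = (-15/4, -19/4)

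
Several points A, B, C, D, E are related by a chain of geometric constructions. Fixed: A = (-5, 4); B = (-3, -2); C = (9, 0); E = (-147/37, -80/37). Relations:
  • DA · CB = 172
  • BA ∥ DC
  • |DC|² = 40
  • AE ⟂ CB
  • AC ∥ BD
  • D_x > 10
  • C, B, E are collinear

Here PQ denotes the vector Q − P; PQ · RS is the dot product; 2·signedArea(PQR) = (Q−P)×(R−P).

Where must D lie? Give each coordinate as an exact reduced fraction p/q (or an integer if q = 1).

1. D_x = 11  [BA ∥ DC ∩ AC ∥ BD]
2. D_y = -6  [BA ∥ DC ∩ AC ∥ BD]
   → D = (11, -6)

D = (11, -6)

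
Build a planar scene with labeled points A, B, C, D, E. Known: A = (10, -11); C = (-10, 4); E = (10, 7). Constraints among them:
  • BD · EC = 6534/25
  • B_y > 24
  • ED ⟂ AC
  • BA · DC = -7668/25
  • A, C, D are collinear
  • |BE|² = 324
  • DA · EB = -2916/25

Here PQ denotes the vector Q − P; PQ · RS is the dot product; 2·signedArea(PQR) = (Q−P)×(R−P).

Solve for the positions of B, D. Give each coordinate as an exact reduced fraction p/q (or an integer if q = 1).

1. D_x = 34/25  [A, C, D are collinear ∩ ED ⟂ AC]
2. D_y = -113/25  [A, C, D are collinear ∩ ED ⟂ AC]
   → D = (34/25, -113/25)
3. B_x = 10  [BA · DC = -7668/25 ∩ BD · EC = 6534/25]
4. B_y = 25  [BA · DC = -7668/25 ∩ BD · EC = 6534/25]
   → B = (10, 25)

B = (10, 25)
D = (34/25, -113/25)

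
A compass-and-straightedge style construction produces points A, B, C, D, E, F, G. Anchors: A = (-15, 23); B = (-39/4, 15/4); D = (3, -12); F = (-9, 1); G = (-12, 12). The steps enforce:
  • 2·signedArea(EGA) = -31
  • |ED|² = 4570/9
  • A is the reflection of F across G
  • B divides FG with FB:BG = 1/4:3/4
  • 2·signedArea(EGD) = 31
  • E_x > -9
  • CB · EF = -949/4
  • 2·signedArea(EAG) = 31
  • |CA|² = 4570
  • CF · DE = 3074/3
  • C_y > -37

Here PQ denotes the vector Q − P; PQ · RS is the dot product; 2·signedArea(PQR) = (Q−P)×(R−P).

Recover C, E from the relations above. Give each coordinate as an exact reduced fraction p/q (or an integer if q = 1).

C = (18, -36)
E = (-8, 23/3)

1. E_x = -8  [2·signedArea(EGA) = -31 ∩ 2·signedArea(EGD) = 31]
2. E_y = 23/3  [2·signedArea(EGA) = -31 ∩ 2·signedArea(EGD) = 31]
   → E = (-8, 23/3)
3. C_x = 18  [CF · DE = 3074/3 ∩ CB · EF = -949/4]
4. C_y = -36  [CF · DE = 3074/3 ∩ CB · EF = -949/4]
   → C = (18, -36)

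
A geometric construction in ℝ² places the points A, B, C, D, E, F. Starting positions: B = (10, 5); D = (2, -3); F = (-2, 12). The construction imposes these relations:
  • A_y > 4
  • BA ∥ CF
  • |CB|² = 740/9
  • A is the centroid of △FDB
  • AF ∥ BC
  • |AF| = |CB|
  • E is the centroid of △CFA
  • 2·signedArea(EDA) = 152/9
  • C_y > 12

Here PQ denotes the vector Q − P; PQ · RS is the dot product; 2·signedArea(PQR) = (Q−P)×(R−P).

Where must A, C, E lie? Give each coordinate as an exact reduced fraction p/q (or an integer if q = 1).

A = (10/3, 14/3)
C = (14/3, 37/3)
E = (2, 29/3)

1. A_x = 10/3  [A is the centroid of △FDB]
2. A_y = 14/3  [A is the centroid of △FDB]
   → A = (10/3, 14/3)
3. C_x = 14/3  [BA ∥ CF ∩ AF ∥ BC]
4. C_y = 37/3  [BA ∥ CF ∩ AF ∥ BC]
   → C = (14/3, 37/3)
5. E_x = 2  [E is the centroid of △CFA]
6. E_y = 29/3  [E is the centroid of △CFA]
   → E = (2, 29/3)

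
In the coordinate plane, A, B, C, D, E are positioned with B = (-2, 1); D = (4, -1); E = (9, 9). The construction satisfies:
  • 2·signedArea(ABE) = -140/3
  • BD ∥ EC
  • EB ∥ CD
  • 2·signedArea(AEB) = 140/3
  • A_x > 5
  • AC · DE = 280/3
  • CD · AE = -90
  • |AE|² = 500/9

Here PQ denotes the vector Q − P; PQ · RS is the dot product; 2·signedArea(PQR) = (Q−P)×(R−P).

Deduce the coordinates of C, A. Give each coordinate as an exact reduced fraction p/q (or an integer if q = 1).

1. C_x = 15  [EB ∥ CD ∩ BD ∥ EC]
2. C_y = 7  [EB ∥ CD ∩ BD ∥ EC]
   → C = (15, 7)
3. A_x = 17/3  [2·signedArea(AEB) = 140/3 ∩ AC · DE = 280/3]
4. A_y = 7/3  [2·signedArea(AEB) = 140/3 ∩ AC · DE = 280/3]
   → A = (17/3, 7/3)

A = (17/3, 7/3)
C = (15, 7)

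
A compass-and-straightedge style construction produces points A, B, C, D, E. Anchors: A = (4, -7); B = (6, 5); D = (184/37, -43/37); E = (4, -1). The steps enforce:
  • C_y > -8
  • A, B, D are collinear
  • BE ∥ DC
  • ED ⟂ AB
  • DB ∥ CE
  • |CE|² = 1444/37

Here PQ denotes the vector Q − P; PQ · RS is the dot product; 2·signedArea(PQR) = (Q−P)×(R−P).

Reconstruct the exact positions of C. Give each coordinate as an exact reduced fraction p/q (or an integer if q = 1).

1. C_x = 110/37  [DB ∥ CE ∩ BE ∥ DC]
2. C_y = -265/37  [DB ∥ CE ∩ BE ∥ DC]
   → C = (110/37, -265/37)

C = (110/37, -265/37)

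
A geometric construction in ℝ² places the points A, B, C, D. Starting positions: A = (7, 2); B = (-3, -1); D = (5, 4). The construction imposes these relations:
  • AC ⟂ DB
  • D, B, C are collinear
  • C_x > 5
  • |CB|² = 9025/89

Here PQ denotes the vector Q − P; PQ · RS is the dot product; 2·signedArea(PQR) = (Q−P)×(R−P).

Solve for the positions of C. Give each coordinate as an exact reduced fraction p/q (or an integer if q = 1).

1. C_x = 493/89  [D, B, C are collinear ∩ AC ⟂ DB]
2. C_y = 386/89  [D, B, C are collinear ∩ AC ⟂ DB]
   → C = (493/89, 386/89)

C = (493/89, 386/89)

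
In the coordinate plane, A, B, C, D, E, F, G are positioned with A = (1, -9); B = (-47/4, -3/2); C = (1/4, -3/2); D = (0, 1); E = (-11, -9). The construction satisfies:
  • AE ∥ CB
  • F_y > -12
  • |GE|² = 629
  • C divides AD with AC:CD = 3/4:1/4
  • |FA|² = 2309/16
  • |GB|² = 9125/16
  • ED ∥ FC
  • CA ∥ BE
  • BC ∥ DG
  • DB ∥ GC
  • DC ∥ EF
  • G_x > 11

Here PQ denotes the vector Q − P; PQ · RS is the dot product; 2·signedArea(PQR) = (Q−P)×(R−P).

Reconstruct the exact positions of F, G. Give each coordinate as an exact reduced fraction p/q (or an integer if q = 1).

1. F_x = -43/4  [ED ∥ FC ∩ DC ∥ EF]
2. F_y = -23/2  [ED ∥ FC ∩ DC ∥ EF]
   → F = (-43/4, -23/2)
3. G_x = 12  [DB ∥ GC ∩ BC ∥ DG]
4. G_y = 1  [DB ∥ GC ∩ BC ∥ DG]
   → G = (12, 1)

F = (-43/4, -23/2)
G = (12, 1)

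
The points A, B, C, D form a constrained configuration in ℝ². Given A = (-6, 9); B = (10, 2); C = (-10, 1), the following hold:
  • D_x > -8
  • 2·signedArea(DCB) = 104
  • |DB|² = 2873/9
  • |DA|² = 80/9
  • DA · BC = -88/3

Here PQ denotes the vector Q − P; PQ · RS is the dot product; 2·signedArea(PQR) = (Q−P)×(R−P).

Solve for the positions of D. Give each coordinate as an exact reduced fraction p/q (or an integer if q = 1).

D = (-22/3, 19/3)

1. D_x = -22/3  [2·signedArea(DCB) = 104 ∩ DA · BC = -88/3]
2. D_y = 19/3  [2·signedArea(DCB) = 104 ∩ DA · BC = -88/3]
   → D = (-22/3, 19/3)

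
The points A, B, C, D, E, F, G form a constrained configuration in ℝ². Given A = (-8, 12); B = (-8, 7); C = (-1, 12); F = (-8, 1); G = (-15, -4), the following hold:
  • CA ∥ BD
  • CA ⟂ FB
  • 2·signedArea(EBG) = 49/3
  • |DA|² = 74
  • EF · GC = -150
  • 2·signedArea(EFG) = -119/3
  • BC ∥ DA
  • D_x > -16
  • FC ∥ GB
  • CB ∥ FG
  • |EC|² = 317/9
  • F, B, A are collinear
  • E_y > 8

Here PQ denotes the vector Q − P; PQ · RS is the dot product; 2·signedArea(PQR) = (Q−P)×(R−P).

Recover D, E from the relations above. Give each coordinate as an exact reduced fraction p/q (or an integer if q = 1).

D = (-15, 7)
E = (-17/3, 25/3)

1. D_x = -15  [BC ∥ DA ∩ CA ∥ BD]
2. D_y = 7  [BC ∥ DA ∩ CA ∥ BD]
   → D = (-15, 7)
3. E_x = -17/3  [2·signedArea(EFG) = -119/3 ∩ EF · GC = -150]
4. E_y = 25/3  [2·signedArea(EFG) = -119/3 ∩ EF · GC = -150]
   → E = (-17/3, 25/3)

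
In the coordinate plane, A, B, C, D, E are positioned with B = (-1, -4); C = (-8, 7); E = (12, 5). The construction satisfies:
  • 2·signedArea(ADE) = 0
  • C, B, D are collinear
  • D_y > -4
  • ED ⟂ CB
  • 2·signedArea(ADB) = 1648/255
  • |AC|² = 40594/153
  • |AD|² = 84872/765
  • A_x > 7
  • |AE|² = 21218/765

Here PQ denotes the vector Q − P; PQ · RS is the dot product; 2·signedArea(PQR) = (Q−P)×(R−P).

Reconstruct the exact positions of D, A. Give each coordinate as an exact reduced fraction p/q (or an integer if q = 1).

A = (1927/255, 554/255)
D = (-113/85, -296/85)

1. D_x = -113/85  [C, B, D are collinear ∩ ED ⟂ CB]
2. D_y = -296/85  [C, B, D are collinear ∩ ED ⟂ CB]
   → D = (-113/85, -296/85)
3. A_x = 1927/255  [2·signedArea(ADE) = 0 ∩ 2·signedArea(ADB) = 1648/255]
4. A_y = 554/255  [2·signedArea(ADE) = 0 ∩ 2·signedArea(ADB) = 1648/255]
   → A = (1927/255, 554/255)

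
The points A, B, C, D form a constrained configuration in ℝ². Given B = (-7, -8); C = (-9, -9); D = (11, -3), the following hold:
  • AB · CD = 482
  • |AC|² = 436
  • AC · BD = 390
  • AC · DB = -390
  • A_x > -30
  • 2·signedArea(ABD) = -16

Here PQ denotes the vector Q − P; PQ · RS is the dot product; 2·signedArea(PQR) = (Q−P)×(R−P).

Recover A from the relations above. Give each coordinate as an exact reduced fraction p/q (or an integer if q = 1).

1. A_x = -29  [AC · BD = 390 ∩ AB · CD = 482]
2. A_y = -15  [AC · BD = 390 ∩ AB · CD = 482]
   → A = (-29, -15)

A = (-29, -15)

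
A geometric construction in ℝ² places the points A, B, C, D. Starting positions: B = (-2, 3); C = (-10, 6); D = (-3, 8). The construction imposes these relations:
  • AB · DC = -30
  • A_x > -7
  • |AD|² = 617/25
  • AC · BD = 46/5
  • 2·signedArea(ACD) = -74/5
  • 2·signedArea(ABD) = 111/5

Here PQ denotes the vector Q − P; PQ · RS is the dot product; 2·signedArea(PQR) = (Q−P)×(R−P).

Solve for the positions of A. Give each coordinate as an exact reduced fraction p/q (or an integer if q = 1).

A = (-34/5, 24/5)

1. A_x = -34/5  [2·signedArea(ABD) = 111/5 ∩ AB · DC = -30]
2. A_y = 24/5  [2·signedArea(ABD) = 111/5 ∩ AB · DC = -30]
   → A = (-34/5, 24/5)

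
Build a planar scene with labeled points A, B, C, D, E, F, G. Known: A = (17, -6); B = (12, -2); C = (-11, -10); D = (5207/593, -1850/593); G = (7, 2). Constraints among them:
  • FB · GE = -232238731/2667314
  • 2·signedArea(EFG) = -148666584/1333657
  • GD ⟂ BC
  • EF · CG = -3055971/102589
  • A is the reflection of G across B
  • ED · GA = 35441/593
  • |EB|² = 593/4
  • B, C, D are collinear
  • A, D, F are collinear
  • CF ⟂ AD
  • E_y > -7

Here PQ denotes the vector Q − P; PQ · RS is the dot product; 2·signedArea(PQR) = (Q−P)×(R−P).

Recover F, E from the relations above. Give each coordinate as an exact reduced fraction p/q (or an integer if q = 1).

E = (1/2, -6)
F = (-8921099/1333657, 3069314/1333657)

1. F_x = -8921099/1333657  [A, D, F are collinear ∩ CF ⟂ AD]
2. F_y = 3069314/1333657  [A, D, F are collinear ∩ CF ⟂ AD]
   → F = (-8921099/1333657, 3069314/1333657)
3. E_x = 1/2  [EF · CG = -3055971/102589 ∩ ED · GA = 35441/593]
4. E_y = -6  [EF · CG = -3055971/102589 ∩ ED · GA = 35441/593]
   → E = (1/2, -6)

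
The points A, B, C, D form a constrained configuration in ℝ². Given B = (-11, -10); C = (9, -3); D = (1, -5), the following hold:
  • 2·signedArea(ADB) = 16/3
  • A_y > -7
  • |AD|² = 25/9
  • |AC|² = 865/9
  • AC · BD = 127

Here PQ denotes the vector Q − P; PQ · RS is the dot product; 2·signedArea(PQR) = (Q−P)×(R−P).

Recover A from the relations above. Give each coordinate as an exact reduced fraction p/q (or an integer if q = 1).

A = (-1/3, -6)

1. A_x = -1/3  [2·signedArea(ADB) = 16/3 ∩ AC · BD = 127]
2. A_y = -6  [2·signedArea(ADB) = 16/3 ∩ AC · BD = 127]
   → A = (-1/3, -6)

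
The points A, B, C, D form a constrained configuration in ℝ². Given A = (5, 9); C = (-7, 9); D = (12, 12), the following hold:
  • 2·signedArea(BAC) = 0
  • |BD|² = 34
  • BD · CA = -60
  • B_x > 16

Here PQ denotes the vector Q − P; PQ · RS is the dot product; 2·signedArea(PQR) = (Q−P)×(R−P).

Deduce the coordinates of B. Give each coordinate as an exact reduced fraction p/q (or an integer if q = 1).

1. B_x = 17  [2·signedArea(BAC) = 0 ∩ BD · CA = -60]
2. B_y = 9  [2·signedArea(BAC) = 0 ∩ BD · CA = -60]
   → B = (17, 9)

B = (17, 9)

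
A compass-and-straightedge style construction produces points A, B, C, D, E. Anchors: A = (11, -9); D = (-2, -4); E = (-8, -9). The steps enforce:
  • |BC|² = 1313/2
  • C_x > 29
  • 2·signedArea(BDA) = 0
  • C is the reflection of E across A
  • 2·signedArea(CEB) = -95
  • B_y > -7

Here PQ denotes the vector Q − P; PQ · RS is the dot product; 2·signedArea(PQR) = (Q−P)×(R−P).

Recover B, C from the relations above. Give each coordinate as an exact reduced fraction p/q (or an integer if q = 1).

1. C_x = 30  [C is the reflection of E across A]
2. C_y = -9  [C is the reflection of E across A]
   → C = (30, -9)
3. B_x = 9/2  [2·signedArea(BDA) = 0 ∩ 2·signedArea(CEB) = -95]
4. B_y = -13/2  [2·signedArea(BDA) = 0 ∩ 2·signedArea(CEB) = -95]
   → B = (9/2, -13/2)

B = (9/2, -13/2)
C = (30, -9)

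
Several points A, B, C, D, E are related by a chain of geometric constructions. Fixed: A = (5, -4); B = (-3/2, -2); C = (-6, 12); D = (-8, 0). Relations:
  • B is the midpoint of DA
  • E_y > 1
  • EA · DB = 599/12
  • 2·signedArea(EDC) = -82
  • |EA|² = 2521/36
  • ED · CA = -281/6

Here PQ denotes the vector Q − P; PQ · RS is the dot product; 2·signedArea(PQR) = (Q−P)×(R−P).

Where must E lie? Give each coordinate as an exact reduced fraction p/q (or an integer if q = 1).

E = (-5/6, 2)

1. E_x = -5/6  [ED · CA = -281/6 ∩ 2·signedArea(EDC) = -82]
2. E_y = 2  [ED · CA = -281/6 ∩ 2·signedArea(EDC) = -82]
   → E = (-5/6, 2)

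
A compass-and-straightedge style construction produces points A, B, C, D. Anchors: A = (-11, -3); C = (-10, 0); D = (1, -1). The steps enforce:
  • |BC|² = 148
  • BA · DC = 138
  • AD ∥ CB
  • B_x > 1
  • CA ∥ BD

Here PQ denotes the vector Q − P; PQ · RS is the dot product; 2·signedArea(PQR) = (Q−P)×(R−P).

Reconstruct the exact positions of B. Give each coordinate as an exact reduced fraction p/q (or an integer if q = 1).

B = (2, 2)

1. B_x = 2  [CA ∥ BD ∩ AD ∥ CB]
2. B_y = 2  [CA ∥ BD ∩ AD ∥ CB]
   → B = (2, 2)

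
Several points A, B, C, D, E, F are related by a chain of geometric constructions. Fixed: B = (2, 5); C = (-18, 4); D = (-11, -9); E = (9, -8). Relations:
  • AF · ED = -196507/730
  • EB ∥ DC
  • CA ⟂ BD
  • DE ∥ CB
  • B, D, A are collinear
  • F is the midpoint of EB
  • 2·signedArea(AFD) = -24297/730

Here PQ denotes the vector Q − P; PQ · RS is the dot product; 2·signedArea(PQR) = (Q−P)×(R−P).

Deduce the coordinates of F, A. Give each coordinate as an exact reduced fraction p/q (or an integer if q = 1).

1. F_x = 11/2  [F is the midpoint of EB]
2. F_y = -3/2  [F is the midpoint of EB]
   → F = (11/2, -3/2)
3. A_x = -2832/365  [B, D, A are collinear ∩ CA ⟂ BD]
4. A_y = -2011/365  [B, D, A are collinear ∩ CA ⟂ BD]
   → A = (-2832/365, -2011/365)

A = (-2832/365, -2011/365)
F = (11/2, -3/2)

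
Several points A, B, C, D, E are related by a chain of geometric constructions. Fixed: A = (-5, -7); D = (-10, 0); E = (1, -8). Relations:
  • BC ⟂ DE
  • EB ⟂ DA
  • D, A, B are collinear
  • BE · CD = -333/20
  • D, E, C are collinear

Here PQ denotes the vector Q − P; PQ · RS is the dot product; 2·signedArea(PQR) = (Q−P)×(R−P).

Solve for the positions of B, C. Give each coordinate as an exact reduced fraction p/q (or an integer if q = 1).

B = (-5/2, -21/2)
C = (-1/10, -36/5)

1. B_x = -5/2  [D, A, B are collinear ∩ EB ⟂ DA]
2. B_y = -21/2  [D, A, B are collinear ∩ EB ⟂ DA]
   → B = (-5/2, -21/2)
3. C_x = -1/10  [D, E, C are collinear ∩ BC ⟂ DE]
4. C_y = -36/5  [D, E, C are collinear ∩ BC ⟂ DE]
   → C = (-1/10, -36/5)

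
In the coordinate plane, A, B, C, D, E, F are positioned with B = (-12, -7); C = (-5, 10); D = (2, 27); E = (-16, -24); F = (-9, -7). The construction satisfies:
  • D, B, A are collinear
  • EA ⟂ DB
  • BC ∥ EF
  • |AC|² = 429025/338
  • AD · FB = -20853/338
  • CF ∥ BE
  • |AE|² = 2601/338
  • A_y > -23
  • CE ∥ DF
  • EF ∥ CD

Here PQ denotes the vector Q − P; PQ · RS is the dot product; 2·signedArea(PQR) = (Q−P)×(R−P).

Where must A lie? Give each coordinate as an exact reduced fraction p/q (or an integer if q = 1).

A = (-6275/338, -7755/338)

1. A_x = -6275/338  [D, B, A are collinear ∩ EA ⟂ DB]
2. A_y = -7755/338  [D, B, A are collinear ∩ EA ⟂ DB]
   → A = (-6275/338, -7755/338)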